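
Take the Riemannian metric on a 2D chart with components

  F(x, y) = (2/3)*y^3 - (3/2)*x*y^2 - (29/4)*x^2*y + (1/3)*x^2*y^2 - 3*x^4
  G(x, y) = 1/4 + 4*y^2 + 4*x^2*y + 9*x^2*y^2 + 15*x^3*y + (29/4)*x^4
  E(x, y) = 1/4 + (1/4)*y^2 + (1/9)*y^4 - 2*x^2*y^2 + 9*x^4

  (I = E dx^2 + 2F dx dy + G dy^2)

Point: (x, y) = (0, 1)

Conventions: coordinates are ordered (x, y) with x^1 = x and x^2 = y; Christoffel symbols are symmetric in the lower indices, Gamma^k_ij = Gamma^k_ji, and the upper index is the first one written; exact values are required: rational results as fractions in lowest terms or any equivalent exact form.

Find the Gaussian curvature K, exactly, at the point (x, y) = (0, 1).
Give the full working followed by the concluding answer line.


E = 11/18, F = 2/3, G = 17/4, EG - F^2 = 155/72 at the point
E_x = 0, E_y = 17/18, F_x = -3/2, F_y = 2, G_x = 0, G_y = 8
E_yy = 11/6, F_xy = -3, G_xx = 26
By Brioschi, K is (det M1 - det M2) divided by (EG - F^2) squared.
M1 = [[-E_yy/2 + F_xy - G_xx/2, E_x/2, F_x - E_y/2], [F_y - G_x/2, E, F], [G_y/2, F, G]] = [[-203/12, 0, -71/36], [2, 11/18, 2/3], [4, 2/3, 17/4]]; det M1 = -88715/2592
M2 = [[0, E_y/2, G_x/2], [E_y/2, E, F], [G_x/2, F, G]] = [[0, 17/36, 0], [17/36, 11/18, 2/3], [0, 2/3, 17/4]]; det M2 = -4913/5184
det M1 - det M2 = -172517/5184; K = -172517/5184 / (155/72)^2 = -172517/24025

Answer: K = -172517/24025


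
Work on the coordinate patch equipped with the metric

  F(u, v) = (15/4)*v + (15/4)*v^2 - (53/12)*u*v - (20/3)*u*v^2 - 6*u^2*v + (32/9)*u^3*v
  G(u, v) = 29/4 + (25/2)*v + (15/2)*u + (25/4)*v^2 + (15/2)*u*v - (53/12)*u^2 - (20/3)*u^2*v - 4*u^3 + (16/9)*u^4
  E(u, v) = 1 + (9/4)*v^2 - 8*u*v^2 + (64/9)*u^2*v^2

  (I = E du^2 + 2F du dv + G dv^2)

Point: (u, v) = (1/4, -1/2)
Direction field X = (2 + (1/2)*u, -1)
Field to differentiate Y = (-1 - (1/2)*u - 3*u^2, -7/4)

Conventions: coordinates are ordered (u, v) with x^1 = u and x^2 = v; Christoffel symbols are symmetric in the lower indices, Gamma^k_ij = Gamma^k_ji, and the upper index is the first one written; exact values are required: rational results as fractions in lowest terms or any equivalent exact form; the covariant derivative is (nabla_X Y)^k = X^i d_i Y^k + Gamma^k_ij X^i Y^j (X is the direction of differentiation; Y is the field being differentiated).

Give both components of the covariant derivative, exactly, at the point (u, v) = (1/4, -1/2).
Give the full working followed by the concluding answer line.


E = 169/144, F = -185/288, G = 1945/576 at the point
E_u = -10/9, E_v = -25/36, F_u = 41/24, F_v = 35/144, G_u = 185/72, G_v = 185/24
EG - F^2 = 2045/576;  g^inv = (576/2045) * [[1945/576, 185/288], [185/288, 169/144]]
first-kind symbols [ij,l] = (1/2)(d_i g_jl + d_j g_il - d_l g_ij): [uu,u] = E_u/2 = -5/9, [uu,v] = F_u - E_v/2 = 37/18, [uv,u] = E_v/2 = -25/72, [uv,v] = G_u/2 = 185/144, [vv,u] = F_v - G_u/2 = -25/24, [vv,v] = G_v/2 = 185/48
Gamma^u_ij = (G*[ij,u] - F*[ij,v])/(EG - F^2), Gamma^v_ij = (E*[ij,v] - F*[ij,u])/(EG - F^2)
Gamma_uuu = -64/409, Gamma_uuv = -40/409, Gamma_uvv = -120/409, Gamma_vuu = 1184/2045, Gamma_vuv = 148/409, Gamma_vvv = 444/409
X = (17/8, -1), Y = (-21/16, -7/4) at the point

Answer: (nabla_X Y)^u = -3347/818, (nabla_X Y)^v = -9583/16360


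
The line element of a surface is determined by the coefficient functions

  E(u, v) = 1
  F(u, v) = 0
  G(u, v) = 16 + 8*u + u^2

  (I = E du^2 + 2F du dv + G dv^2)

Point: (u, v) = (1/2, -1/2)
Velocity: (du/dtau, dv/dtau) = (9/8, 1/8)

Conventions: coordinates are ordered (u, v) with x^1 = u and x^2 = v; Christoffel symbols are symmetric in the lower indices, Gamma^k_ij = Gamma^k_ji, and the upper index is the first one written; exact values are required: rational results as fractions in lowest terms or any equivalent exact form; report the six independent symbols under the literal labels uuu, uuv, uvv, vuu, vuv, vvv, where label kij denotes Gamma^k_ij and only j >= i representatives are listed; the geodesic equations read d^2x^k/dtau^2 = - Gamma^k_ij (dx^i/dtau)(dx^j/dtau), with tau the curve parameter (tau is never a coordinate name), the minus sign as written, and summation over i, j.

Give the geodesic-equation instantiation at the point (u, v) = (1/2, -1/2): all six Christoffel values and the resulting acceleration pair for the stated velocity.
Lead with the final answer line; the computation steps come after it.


Answer: Gamma_uuu = 0, Gamma_uuv = 0, Gamma_uvv = -9/2, Gamma_vuu = 0, Gamma_vuv = 2/9, Gamma_vvv = 0; accelerations (d^2u/dtau^2, d^2v/dtau^2) = (9/128, -1/16)

E = 1, F = 0, G = 81/4 at the point
E_u = 0, E_v = 0, F_u = 0, F_v = 0, G_u = 9, G_v = 0
EG - F^2 = 81/4;  g^inv = (4/81) * [[81/4, 0], [0, 1]]
first-kind symbols [ij,l] = (1/2)(d_i g_jl + d_j g_il - d_l g_ij): [uu,u] = E_u/2 = 0, [uu,v] = F_u - E_v/2 = 0, [uv,u] = E_v/2 = 0, [uv,v] = G_u/2 = 9/2, [vv,u] = F_v - G_u/2 = -9/2, [vv,v] = G_v/2 = 0
Gamma^u_ij = (G*[ij,u] - F*[ij,v])/(EG - F^2), Gamma^v_ij = (E*[ij,v] - F*[ij,u])/(EG - F^2)
Gamma_uuu = 0, Gamma_uuv = 0, Gamma_uvv = -9/2, Gamma_vuu = 0, Gamma_vuv = 2/9, Gamma_vvv = 0
d^2u/dtau^2 = -(Gamma_uuu*(9/8)^2 + 2*Gamma_uuv*(9/8)*(1/8) + Gamma_uvv*(1/8)^2) = 9/128
d^2v/dtau^2 = -(Gamma_vuu*(9/8)^2 + 2*Gamma_vuv*(9/8)*(1/8) + Gamma_vvv*(1/8)^2) = -1/16


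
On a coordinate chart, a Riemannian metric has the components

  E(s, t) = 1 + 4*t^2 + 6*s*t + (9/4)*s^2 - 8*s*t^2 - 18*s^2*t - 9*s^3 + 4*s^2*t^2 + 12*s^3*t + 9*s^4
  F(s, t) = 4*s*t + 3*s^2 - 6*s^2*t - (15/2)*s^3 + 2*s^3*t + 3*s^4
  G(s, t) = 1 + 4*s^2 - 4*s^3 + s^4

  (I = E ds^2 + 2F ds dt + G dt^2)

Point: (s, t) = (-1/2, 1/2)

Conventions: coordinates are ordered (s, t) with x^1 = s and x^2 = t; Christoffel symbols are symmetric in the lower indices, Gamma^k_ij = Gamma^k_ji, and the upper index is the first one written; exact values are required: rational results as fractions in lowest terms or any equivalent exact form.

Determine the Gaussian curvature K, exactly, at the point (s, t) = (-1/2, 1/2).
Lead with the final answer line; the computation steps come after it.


Answer: K = -2304/1681

E = 1, F = 0, G = 41/16, EG - F^2 = 41/16 at the point
E_s = 0, E_t = 0, F_s = -35/8, F_t = -15/4, G_s = -15/2, G_t = 0
E_tt = 18, F_st = 23/2, G_ss = 23
K follows from Brioschi's formula, (det M1 - det M2)/(EG - F^2)^2.
M1 = [[-E_tt/2 + F_st - G_ss/2, E_s/2, F_s - E_t/2], [F_t - G_s/2, E, F], [G_t/2, F, G]] = [[-9, 0, -35/8], [0, 1, 0], [0, 0, 41/16]]; det M1 = -369/16
M2 = [[0, E_t/2, G_s/2], [E_t/2, E, F], [G_s/2, F, G]] = [[0, 0, -15/4], [0, 1, 0], [-15/4, 0, 41/16]]; det M2 = -225/16
det M1 - det M2 = -9; K = -9 / (41/16)^2 = -2304/1681


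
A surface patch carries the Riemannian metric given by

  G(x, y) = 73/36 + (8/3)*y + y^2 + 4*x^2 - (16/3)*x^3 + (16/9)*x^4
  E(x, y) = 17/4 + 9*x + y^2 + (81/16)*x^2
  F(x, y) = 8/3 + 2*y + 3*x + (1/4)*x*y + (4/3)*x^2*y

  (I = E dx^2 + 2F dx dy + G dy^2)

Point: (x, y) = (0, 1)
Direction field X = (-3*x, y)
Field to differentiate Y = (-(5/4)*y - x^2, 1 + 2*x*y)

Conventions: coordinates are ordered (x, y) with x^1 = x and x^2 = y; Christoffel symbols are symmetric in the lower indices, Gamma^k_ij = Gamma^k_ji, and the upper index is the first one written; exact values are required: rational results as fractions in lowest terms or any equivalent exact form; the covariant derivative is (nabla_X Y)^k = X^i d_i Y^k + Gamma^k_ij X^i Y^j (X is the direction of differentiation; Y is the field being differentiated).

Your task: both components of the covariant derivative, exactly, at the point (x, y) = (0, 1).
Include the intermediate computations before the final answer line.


E = 21/4, F = 14/3, G = 205/36 at the point
E_x = 9, E_y = 2, F_x = 13/4, F_y = 2, G_x = 0, G_y = 14/3
EG - F^2 = 1169/144;  g^inv = (144/1169) * [[205/36, -14/3], [-14/3, 21/4]]
first-kind symbols [ij,l] = (1/2)(d_i g_jl + d_j g_il - d_l g_ij): [xx,x] = E_x/2 = 9/2, [xx,y] = F_x - E_y/2 = 9/4, [xy,x] = E_y/2 = 1, [xy,y] = G_x/2 = 0, [yy,x] = F_y - G_x/2 = 2, [yy,y] = G_y/2 = 7/3
Gamma^x_ij = (G*[ij,x] - F*[ij,y])/(EG - F^2), Gamma^y_ij = (E*[ij,y] - F*[ij,x])/(EG - F^2)
Gamma_xxx = 2178/1169, Gamma_xxy = 820/1169, Gamma_xyy = 72/1169, Gamma_yxx = -189/167, Gamma_yxy = -96/167, Gamma_yyy = 60/167
X = (0, 1), Y = (-5/4, 1) at the point

Answer: (nabla_X Y)^x = -9657/4676, (nabla_X Y)^y = 180/167


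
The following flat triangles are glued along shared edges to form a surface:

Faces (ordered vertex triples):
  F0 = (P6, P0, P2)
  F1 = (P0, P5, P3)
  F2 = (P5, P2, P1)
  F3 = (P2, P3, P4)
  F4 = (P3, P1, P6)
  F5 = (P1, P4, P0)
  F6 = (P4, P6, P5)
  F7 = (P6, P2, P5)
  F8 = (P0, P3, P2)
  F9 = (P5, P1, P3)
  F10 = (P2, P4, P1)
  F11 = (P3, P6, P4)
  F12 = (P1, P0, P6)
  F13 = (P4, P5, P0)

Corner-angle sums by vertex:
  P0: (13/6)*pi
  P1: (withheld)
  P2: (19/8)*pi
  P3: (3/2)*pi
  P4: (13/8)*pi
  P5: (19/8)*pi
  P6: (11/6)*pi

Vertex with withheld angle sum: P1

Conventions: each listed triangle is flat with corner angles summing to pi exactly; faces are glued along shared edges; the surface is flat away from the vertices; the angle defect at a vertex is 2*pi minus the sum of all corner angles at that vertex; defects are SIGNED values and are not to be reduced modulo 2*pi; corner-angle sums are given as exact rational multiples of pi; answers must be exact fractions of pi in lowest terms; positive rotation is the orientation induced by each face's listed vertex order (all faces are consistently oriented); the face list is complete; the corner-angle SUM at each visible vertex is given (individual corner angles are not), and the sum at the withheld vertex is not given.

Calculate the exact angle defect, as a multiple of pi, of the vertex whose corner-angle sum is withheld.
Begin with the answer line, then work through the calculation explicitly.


Answer: defect(P1) = -pi/8

V = 7, E = 21, F = 14; chi = V - E + F = 0
Gauss-Bonnet: total defect = 2*pi*chi = 0; visible defects sum to pi/8


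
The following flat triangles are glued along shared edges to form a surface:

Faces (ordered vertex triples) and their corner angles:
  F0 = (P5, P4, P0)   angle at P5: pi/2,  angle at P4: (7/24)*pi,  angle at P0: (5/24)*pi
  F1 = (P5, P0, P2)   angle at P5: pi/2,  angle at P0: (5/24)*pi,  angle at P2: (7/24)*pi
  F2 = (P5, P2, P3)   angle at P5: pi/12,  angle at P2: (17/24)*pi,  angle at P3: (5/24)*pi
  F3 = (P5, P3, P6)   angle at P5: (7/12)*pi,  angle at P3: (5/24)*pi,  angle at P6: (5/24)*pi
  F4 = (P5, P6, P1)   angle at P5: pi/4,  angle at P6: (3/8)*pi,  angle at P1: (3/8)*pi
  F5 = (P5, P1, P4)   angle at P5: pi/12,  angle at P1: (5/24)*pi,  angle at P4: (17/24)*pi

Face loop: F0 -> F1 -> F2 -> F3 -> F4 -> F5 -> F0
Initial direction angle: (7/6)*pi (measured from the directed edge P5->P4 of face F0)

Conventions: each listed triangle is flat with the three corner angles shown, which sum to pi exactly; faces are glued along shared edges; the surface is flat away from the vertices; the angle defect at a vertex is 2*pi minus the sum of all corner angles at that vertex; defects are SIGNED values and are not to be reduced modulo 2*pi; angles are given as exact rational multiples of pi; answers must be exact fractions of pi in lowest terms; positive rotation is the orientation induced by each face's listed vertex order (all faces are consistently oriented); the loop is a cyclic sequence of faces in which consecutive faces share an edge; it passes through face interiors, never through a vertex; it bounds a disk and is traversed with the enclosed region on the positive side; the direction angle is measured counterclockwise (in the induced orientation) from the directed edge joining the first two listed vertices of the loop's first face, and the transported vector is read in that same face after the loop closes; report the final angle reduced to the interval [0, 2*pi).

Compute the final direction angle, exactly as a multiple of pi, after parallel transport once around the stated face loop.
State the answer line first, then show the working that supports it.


Answer: final direction angle = (7/6)*pi

enclosed vertex P5: corner angles sum to 2*pi, defect = 2*pi - 2*pi = 0
the rotation equals the total enclosed defect, so the final angle is initial + defects (mod 2*pi)
final angle = (7/6)*pi + 0 = (7/6)*pi (mod 2*pi)


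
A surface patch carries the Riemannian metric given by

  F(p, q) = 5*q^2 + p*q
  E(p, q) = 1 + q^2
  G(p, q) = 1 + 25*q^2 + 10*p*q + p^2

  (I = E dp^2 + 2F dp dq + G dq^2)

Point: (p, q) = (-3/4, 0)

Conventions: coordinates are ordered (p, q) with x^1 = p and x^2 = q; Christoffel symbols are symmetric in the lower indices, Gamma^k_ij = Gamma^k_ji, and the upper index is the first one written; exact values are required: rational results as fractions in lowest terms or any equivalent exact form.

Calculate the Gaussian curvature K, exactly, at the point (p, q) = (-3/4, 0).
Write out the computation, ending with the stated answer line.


E = 1, F = 0, G = 25/16, EG - F^2 = 25/16 at the point
E_p = 0, E_q = 0, F_p = 0, F_q = -3/4, G_p = -3/2, G_q = -15/2
E_qq = 2, F_pq = 1, G_pp = 2
By Brioschi, K is (det M1 - det M2) divided by (EG - F^2) squared.
M1 = [[-E_qq/2 + F_pq - G_pp/2, E_p/2, F_p - E_q/2], [F_q - G_p/2, E, F], [G_q/2, F, G]] = [[-1, 0, 0], [0, 1, 0], [-15/4, 0, 25/16]]; det M1 = -25/16
M2 = [[0, E_q/2, G_p/2], [E_q/2, E, F], [G_p/2, F, G]] = [[0, 0, -3/4], [0, 1, 0], [-3/4, 0, 25/16]]; det M2 = -9/16
det M1 - det M2 = -1; K = -1 / (25/16)^2 = -256/625

Answer: K = -256/625


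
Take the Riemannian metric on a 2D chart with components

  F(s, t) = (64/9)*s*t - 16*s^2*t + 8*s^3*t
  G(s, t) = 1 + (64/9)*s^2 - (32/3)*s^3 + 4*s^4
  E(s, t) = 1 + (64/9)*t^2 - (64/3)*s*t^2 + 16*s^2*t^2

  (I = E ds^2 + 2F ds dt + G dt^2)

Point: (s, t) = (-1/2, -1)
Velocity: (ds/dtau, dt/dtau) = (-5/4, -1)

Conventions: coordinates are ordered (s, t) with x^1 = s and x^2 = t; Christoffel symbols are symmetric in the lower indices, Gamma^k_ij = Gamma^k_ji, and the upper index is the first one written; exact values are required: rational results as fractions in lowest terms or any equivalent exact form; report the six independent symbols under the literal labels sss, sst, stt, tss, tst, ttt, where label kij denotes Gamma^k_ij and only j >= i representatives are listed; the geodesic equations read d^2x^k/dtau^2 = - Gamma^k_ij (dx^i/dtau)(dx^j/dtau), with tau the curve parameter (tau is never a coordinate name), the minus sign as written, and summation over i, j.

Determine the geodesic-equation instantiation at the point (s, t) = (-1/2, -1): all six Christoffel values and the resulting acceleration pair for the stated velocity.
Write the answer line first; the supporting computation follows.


Answer: Gamma_sss = -672/941, Gamma_sst = -784/941, Gamma_stt = 0, Gamma_tss = -264/941, Gamma_tst = -308/941, Gamma_ttt = 0; accelerations (d^2s/dtau^2, d^2t/dtau^2) = (3010/941, 2365/1882)

E = 205/9, F = 77/9, G = 157/36 at the point
E_s = -112/3, E_t = -392/9, F_s = -262/9, F_t = -77/9, G_s = -154/9, G_t = 0
EG - F^2 = 941/36;  g^inv = (36/941) * [[157/36, -77/9], [-77/9, 205/9]]
first-kind symbols [ij,l] = (1/2)(d_i g_jl + d_j g_il - d_l g_ij): [ss,s] = E_s/2 = -56/3, [ss,t] = F_s - E_t/2 = -22/3, [st,s] = E_t/2 = -196/9, [st,t] = G_s/2 = -77/9, [tt,s] = F_t - G_s/2 = 0, [tt,t] = G_t/2 = 0
Gamma^s_ij = (G*[ij,s] - F*[ij,t])/(EG - F^2), Gamma^t_ij = (E*[ij,t] - F*[ij,s])/(EG - F^2)
Gamma_sss = -672/941, Gamma_sst = -784/941, Gamma_stt = 0, Gamma_tss = -264/941, Gamma_tst = -308/941, Gamma_ttt = 0
d^2s/dtau^2 = -(Gamma_sss*(-5/4)^2 + 2*Gamma_sst*(-5/4)*(-1) + Gamma_stt*(-1)^2) = 3010/941
d^2t/dtau^2 = -(Gamma_tss*(-5/4)^2 + 2*Gamma_tst*(-5/4)*(-1) + Gamma_ttt*(-1)^2) = 2365/1882


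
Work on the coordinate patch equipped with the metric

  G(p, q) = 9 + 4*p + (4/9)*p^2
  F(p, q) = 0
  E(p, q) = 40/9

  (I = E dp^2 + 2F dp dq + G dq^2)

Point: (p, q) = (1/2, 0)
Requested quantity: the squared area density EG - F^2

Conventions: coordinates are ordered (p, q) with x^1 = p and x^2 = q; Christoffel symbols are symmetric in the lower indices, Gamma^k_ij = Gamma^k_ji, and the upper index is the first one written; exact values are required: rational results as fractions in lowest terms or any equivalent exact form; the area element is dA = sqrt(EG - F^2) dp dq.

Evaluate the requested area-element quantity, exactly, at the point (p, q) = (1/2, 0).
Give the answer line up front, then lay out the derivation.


Answer: EG - F^2 = 4000/81

E = 40/9, F = 0, G = 100/9; EG - F^2 = 4000/81


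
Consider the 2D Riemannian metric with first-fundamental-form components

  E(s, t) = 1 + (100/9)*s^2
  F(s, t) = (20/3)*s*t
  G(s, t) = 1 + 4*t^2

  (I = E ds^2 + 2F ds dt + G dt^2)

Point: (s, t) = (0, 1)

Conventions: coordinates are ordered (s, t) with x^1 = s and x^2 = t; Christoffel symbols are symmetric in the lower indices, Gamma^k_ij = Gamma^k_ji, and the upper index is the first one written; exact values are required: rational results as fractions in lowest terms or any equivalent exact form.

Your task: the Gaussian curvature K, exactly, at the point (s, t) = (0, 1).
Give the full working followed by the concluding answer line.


E = 1, F = 0, G = 5, EG - F^2 = 5 at the point
E_s = 0, E_t = 0, F_s = 20/3, F_t = 0, G_s = 0, G_t = 8
E_tt = 0, F_st = 20/3, G_ss = 0
Brioschi: K = (det M1 - det M2) / (EG - F^2)^2 with the standard first/second-derivative matrices M1, M2.
M1 = [[-E_tt/2 + F_st - G_ss/2, E_s/2, F_s - E_t/2], [F_t - G_s/2, E, F], [G_t/2, F, G]] = [[20/3, 0, 20/3], [0, 1, 0], [4, 0, 5]]; det M1 = 20/3
M2 = [[0, E_t/2, G_s/2], [E_t/2, E, F], [G_s/2, F, G]] = [[0, 0, 0], [0, 1, 0], [0, 0, 5]]; det M2 = 0
det M1 - det M2 = 20/3; K = 20/3 / (5)^2 = 4/15

Answer: K = 4/15


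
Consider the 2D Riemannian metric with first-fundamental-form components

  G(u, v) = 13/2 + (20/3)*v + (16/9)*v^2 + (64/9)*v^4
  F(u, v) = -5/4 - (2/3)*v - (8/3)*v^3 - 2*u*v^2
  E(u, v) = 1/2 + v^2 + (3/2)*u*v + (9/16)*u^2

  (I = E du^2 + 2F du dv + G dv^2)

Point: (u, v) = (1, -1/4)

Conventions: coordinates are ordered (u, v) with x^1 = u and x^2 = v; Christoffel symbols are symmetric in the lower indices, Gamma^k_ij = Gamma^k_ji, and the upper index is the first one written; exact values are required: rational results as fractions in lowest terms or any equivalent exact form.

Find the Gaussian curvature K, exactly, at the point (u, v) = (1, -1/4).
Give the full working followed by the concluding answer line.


E = 3/4, F = -7/6, G = 179/36, EG - F^2 = 341/144 at the point
E_u = 3/4, E_v = 1, F_u = -1/8, F_v = -1/6, G_u = 0, G_v = 16/3
E_vv = 2, F_uv = 1, G_uu = 0
K follows from Brioschi's formula, (det M1 - det M2)/(EG - F^2)^2.
M1 = [[-E_vv/2 + F_uv - G_uu/2, E_u/2, F_u - E_v/2], [F_v - G_u/2, E, F], [G_v/2, F, G]] = [[0, 3/8, -5/8], [-1/6, 3/4, -7/6], [8/3, -7/6, 179/36]]; det M1 = 157/576
M2 = [[0, E_v/2, G_u/2], [E_v/2, E, F], [G_u/2, F, G]] = [[0, 1/2, 0], [1/2, 3/4, -7/6], [0, -7/6, 179/36]]; det M2 = -179/144
det M1 - det M2 = 97/64; K = 97/64 / (341/144)^2 = 31428/116281

Answer: K = 31428/116281


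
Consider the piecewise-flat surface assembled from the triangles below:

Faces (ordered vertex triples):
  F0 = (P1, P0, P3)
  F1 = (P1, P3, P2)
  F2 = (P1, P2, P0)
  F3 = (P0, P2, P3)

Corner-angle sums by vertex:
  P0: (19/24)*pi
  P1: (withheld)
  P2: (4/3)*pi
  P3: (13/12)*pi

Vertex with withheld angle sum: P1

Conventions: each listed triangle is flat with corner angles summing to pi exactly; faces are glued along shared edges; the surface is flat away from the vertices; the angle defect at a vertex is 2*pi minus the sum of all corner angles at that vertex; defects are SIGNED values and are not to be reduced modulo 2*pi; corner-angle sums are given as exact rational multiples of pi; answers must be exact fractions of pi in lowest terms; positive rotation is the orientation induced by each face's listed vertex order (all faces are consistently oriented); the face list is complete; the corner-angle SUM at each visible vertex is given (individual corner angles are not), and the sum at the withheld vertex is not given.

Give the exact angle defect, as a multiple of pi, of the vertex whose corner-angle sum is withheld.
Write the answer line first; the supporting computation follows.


Answer: defect(P1) = (29/24)*pi

V = 4, E = 6, F = 4; chi = V - E + F = 2
Gauss-Bonnet: total defect = 2*pi*chi = 4*pi; visible defects sum to (67/24)*pi


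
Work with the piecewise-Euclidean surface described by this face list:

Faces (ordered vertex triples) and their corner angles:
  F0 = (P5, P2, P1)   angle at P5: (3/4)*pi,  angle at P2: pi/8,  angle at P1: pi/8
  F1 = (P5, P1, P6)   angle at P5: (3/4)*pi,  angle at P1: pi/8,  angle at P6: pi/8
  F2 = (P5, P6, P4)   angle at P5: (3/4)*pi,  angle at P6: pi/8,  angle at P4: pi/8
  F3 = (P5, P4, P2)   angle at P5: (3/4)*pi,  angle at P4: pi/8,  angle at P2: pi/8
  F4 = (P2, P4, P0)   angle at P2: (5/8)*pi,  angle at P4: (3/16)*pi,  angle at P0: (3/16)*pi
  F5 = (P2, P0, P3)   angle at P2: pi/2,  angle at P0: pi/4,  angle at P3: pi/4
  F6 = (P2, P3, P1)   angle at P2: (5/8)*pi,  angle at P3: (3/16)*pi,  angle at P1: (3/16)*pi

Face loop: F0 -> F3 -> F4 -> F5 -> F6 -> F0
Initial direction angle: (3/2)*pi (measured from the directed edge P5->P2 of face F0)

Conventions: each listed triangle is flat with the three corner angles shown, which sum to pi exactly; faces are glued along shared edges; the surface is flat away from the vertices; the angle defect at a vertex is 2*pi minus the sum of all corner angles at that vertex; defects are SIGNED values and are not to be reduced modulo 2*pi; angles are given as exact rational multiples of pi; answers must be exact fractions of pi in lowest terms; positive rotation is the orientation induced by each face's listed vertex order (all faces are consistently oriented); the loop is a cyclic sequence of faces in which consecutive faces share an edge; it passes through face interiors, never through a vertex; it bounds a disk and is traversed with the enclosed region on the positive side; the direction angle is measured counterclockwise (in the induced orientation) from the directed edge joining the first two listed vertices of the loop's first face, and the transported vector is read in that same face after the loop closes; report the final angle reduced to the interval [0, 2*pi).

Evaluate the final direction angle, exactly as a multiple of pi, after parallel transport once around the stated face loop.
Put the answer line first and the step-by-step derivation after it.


Answer: final direction angle = (3/2)*pi

enclosed vertex P2: corner angles sum to 2*pi, defect = 2*pi - 2*pi = 0
by Gauss-Bonnet the loop rotates the vector by the enclosed defect sum (positive orientation, mod 2*pi)
final angle = (3/2)*pi + 0 = (3/2)*pi (mod 2*pi)


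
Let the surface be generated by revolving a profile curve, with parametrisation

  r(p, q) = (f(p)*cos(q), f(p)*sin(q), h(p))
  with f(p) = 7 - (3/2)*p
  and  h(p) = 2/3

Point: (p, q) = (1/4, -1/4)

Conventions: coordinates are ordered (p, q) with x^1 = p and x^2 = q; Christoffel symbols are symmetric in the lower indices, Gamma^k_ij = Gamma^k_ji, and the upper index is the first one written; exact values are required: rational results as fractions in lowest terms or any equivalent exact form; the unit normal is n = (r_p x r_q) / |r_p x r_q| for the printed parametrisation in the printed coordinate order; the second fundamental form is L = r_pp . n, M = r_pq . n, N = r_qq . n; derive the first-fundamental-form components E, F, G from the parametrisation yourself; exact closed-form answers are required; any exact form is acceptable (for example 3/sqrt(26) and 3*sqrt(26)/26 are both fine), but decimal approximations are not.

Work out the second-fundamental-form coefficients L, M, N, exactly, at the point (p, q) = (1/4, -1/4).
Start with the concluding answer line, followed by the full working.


Answer: L = 0, M = 0, N = 0

f = 53/8, f' = -3/2, f'' = 0, h' = 0, h'' = 0
E = 9/4, F = 0, G = 2809/64; answer radicand W^2 = 9/4
unnormalised second-form numerators: l = 0, m = 0, n = 0; L = l/sqrt(9/4), and similarly M = m/sqrt(W^2), N = n/sqrt(W^2)


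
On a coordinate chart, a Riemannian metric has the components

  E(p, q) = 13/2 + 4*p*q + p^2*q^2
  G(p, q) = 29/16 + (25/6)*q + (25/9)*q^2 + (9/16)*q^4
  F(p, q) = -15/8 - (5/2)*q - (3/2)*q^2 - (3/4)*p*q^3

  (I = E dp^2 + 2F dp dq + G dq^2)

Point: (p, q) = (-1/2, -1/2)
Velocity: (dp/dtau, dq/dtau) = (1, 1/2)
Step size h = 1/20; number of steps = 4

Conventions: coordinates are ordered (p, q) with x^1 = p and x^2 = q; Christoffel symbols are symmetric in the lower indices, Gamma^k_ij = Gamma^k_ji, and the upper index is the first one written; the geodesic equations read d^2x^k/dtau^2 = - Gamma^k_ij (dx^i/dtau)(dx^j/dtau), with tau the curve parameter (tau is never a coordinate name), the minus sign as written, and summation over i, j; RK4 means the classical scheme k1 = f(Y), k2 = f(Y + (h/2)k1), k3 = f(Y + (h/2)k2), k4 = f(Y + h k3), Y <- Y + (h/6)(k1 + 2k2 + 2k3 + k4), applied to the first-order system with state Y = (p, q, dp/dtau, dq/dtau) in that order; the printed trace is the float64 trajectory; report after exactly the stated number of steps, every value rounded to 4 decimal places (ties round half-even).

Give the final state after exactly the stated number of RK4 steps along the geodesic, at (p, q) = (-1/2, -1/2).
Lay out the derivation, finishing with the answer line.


f(Y) = (dp/dtau, dq/dtau, -Gamma^p_ij Y'^i Y'^j, -Gamma^q_ij Y'^i Y'^j) with the Gammas evaluated at the stage position; h = 0.050000; intermediate values shown to 6 dp
step 0: p = -0.5000, q = -0.5000, dp/dtau = 1.0000, dq/dtau = 0.5000
step 1:
  k1: at (p, q) = (-0.500000, -0.500000), (dp/dtau, dq/dtau) = (1.000000, 0.500000); Gamma_ppp = 0.320106, Gamma_ppq = -0.217450, Gamma_pqq = 0.105348, Gamma_qpp = 3.387035, Gamma_qpq = -0.496206, Gamma_qqq = 1.447586; k1 = (1.000000, 0.500000, -0.128993, -3.252726)
  k2: at (p, q) = (-0.475000, -0.487500), (dp/dtau, dq/dtau) = (0.996775, 0.418682); Gamma_ppp = 0.285815, Gamma_ppq = -0.206544, Gamma_pqq = 0.107246, Gamma_qpp = 3.060459, Gamma_qpq = -0.460079, Gamma_qqq = 1.504439; k2 = (0.996775, 0.418682, -0.130380, -2.920460)
  k3: at (p, q) = (-0.475081, -0.489533), (dp/dtau, dq/dtau) = (0.996740, 0.426988); Gamma_ppp = 0.287437, Gamma_ppq = -0.206693, Gamma_pqq = 0.106639, Gamma_qpp = 3.082574, Gamma_qpq = -0.462086, Gamma_qqq = 1.494983; k3 = (0.996740, 0.426988, -0.129073, -2.941751)
  k4: at (p, q) = (-0.450163, -0.478651), (dp/dtau, dq/dtau) = (0.993546, 0.352912); Gamma_ppp = 0.255645, Gamma_ppq = -0.195891, Gamma_pqq = 0.107480, Gamma_qpp = 2.789585, Gamma_qpq = -0.428588, Gamma_qqq = 1.537443; k4 = (0.993546, 0.352912, -0.128369, -2.644624)
  Y <- Y + (h/6)(k1 + 2k2 + 2k3 + k4): p = -0.4502, q = -0.4788, dp/dtau = 0.9935, dq/dtau = 0.3532
step 2:
  k1: at (p, q) = (-0.450162, -0.478798), (dp/dtau, dq/dtau) = (0.993531, 0.353152); Gamma_ppp = 0.255746, Gamma_ppq = -0.195899, Gamma_pqq = 0.107444, Gamma_qpp = 2.791025, Gamma_qpq = -0.428719, Gamma_qqq = 1.536845; k1 = (0.993531, 0.353152, -0.128379, -2.645855)
  k2: at (p, q) = (-0.425324, -0.469969), (dp/dtau, dq/dtau) = (0.990322, 0.287006); Gamma_ppp = 0.226566, Gamma_ppq = -0.185223, Gamma_pqq = 0.107328, Gamma_qpp = 2.533372, Gamma_qpq = -0.398107, Gamma_qqq = 1.565492; k2 = (0.990322, 0.287006, -0.125751, -2.387218)
  k3: at (p, q) = (-0.425404, -0.471623), (dp/dtau, dq/dtau) = (0.990387, 0.293471); Gamma_ppp = 0.227684, Gamma_ppq = -0.185343, Gamma_pqq = 0.106997, Gamma_qpp = 2.548973, Gamma_qpq = -0.399582, Gamma_qqq = 1.559550; k3 = (0.990387, 0.293471, -0.124802, -2.402243)
  k4: at (p, q) = (-0.400642, -0.464124), (dp/dtau, dq/dtau) = (0.987291, 0.233040); Gamma_ppp = 0.200209, Gamma_ppq = -0.174741, Gamma_pqq = 0.106404, Gamma_qpp = 2.314700, Gamma_qpq = -0.370884, Gamma_qqq = 1.580648; k4 = (0.987291, 0.233040, -0.120523, -2.171415)
  Y <- Y + (h/6)(k1 + 2k2 + 2k3 + k4): p = -0.4006, q = -0.4642, dp/dtau = 0.9873, dq/dtau = 0.2332
step 3:
  k1: at (p, q) = (-0.400643, -0.464238), (dp/dtau, dq/dtau) = (0.987281, 0.233184); Gamma_ppp = 0.200274, Gamma_ppq = -0.174747, Gamma_pqq = 0.106384, Gamma_qpp = 2.315662, Gamma_qpq = -0.370975, Gamma_qqq = 1.580278; k1 = (0.987281, 0.233184, -0.120537, -2.172248)
  k2: at (p, q) = (-0.375961, -0.458409), (dp/dtau, dq/dtau) = (0.984268, 0.178877); Gamma_ppp = 0.174518, Gamma_ppq = -0.164230, Gamma_pqq = 0.105347, Gamma_qpp = 2.105459, Gamma_qpq = -0.344306, Gamma_qqq = 1.593806; k2 = (0.984268, 0.178877, -0.114611, -1.969490)
  k3: at (p, q) = (-0.376036, -0.459766), (dp/dtau, dq/dtau) = (0.984416, 0.183946); Gamma_ppp = 0.175274, Gamma_ppq = -0.164325, Gamma_pqq = 0.105146, Gamma_qpp = 2.116451, Gamma_qpq = -0.345378, Gamma_qqq = 1.589759; k3 = (0.984416, 0.183946, -0.113899, -1.979708)
  k4: at (p, q) = (-0.351422, -0.455041), (dp/dtau, dq/dtau) = (0.981586, 0.134198); Gamma_ppp = 0.150580, Gamma_ppq = -0.153846, Gamma_pqq = 0.103889, Gamma_qpp = 1.921832, Gamma_qpq = -0.319997, Gamma_qqq = 1.599084; k4 = (0.981586, 0.134198, -0.106425, -1.796200)
  Y <- Y + (h/6)(k1 + 2k2 + 2k3 + k4): p = -0.3514, q = -0.4551, dp/dtau = 0.9816, dq/dtau = 0.1343
step 4:
  k1: at (p, q) = (-0.351425, -0.455130), (dp/dtau, dq/dtau) = (0.981581, 0.134293); Gamma_ppp = 0.150622, Gamma_ppq = -0.153851, Gamma_pqq = 0.103876, Gamma_qpp = 1.922477, Gamma_qpq = -0.320060, Gamma_qqq = 1.598836; k1 = (0.981581, 0.134293, -0.106437, -1.796763)
  k2: at (p, q) = (-0.326885, -0.451772), (dp/dtau, dq/dtau) = (0.978920, 0.089374); Gamma_ppp = 0.126975, Gamma_ppq = -0.143419, Gamma_pqq = 0.102393, Gamma_qpp = 1.743774, Gamma_qpq = -0.296028, Gamma_qqq = 1.603657; k2 = (0.978920, 0.089374, -0.097401, -1.632043)
  k3: at (p, q) = (-0.326952, -0.452895), (dp/dtau, dq/dtau) = (0.979146, 0.093492); Gamma_ppp = 0.127476, Gamma_ppq = -0.143494, Gamma_pqq = 0.102247, Gamma_qpp = 1.751516, Gamma_qpq = -0.296801, Gamma_qqq = 1.600646; k3 = (0.979146, 0.093492, -0.096837, -1.638877)
  k4: at (p, q) = (-0.302467, -0.450455), (dp/dtau, dq/dtau) = (0.976739, 0.052349); Gamma_ppp = 0.104414, Gamma_ppq = -0.133070, Gamma_pqq = 0.100633, Gamma_qpp = 1.582754, Gamma_qpq = -0.273567, Gamma_qqq = 1.602825; k4 = (0.976739, 0.052349, -0.086280, -1.486395)
  Y <- Y + (h/6)(k1 + 2k2 + 2k3 + k4): p = -0.3025, q = -0.4505, dp/dtau = 0.9767, dq/dtau = 0.0524

Answer: p = -0.3025, q = -0.4505, dp/dtau = 0.9767, dq/dtau = 0.0524


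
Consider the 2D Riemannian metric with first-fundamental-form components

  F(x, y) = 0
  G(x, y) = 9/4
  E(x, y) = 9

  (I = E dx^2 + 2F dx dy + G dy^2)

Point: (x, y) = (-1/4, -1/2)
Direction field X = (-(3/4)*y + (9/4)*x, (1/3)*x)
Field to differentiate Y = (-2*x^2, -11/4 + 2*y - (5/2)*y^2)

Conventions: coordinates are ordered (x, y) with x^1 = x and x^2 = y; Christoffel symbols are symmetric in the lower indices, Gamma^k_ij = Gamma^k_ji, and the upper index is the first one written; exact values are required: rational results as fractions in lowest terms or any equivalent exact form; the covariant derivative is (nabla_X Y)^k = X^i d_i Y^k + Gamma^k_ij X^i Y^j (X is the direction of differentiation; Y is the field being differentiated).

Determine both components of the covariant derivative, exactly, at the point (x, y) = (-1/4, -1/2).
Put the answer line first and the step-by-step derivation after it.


Answer: (nabla_X Y)^x = -3/16, (nabla_X Y)^y = -3/8

E = 9, F = 0, G = 9/4 at the point
E_x = 0, E_y = 0, F_x = 0, F_y = 0, G_x = 0, G_y = 0
EG - F^2 = 81/4;  g^inv = (4/81) * [[9/4, 0], [0, 9]]
first-kind symbols [ij,l] = (1/2)(d_i g_jl + d_j g_il - d_l g_ij): [xx,x] = E_x/2 = 0, [xx,y] = F_x - E_y/2 = 0, [xy,x] = E_y/2 = 0, [xy,y] = G_x/2 = 0, [yy,x] = F_y - G_x/2 = 0, [yy,y] = G_y/2 = 0
Gamma^x_ij = (G*[ij,x] - F*[ij,y])/(EG - F^2), Gamma^y_ij = (E*[ij,y] - F*[ij,x])/(EG - F^2)
Gamma_xxx = 0, Gamma_xxy = 0, Gamma_xyy = 0, Gamma_yxx = 0, Gamma_yxy = 0, Gamma_yyy = 0
X = (-3/16, -1/12), Y = (-1/8, -35/8) at the point


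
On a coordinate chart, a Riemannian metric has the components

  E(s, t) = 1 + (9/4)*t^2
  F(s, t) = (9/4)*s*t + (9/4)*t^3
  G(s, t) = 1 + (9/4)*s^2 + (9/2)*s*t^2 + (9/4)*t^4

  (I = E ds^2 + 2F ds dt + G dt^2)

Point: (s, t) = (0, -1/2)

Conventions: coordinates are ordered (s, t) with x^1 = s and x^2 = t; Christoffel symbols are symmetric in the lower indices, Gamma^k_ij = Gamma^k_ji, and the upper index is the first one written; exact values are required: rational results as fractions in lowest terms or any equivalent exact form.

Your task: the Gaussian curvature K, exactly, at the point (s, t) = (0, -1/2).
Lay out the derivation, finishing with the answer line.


E = 25/16, F = -9/32, G = 73/64, EG - F^2 = 109/64 at the point
E_s = 0, E_t = -9/4, F_s = -9/8, F_t = 27/16, G_s = 9/8, G_t = -9/8
E_tt = 9/2, F_st = 9/4, G_ss = 9/2
Brioschi: K = (det M1 - det M2) / (EG - F^2)^2 with the standard first/second-derivative matrices M1, M2.
M1 = [[-E_tt/2 + F_st - G_ss/2, E_s/2, F_s - E_t/2], [F_t - G_s/2, E, F], [G_t/2, F, G]] = [[-9/4, 0, 0], [9/8, 25/16, -9/32], [-9/16, -9/32, 73/64]]; det M1 = -981/256
M2 = [[0, E_t/2, G_s/2], [E_t/2, E, F], [G_s/2, F, G]] = [[0, -9/8, 9/16], [-9/8, 25/16, -9/32], [9/16, -9/32, 73/64]]; det M2 = -405/256
det M1 - det M2 = -9/4; K = -9/4 / (109/64)^2 = -9216/11881

Answer: K = -9216/11881


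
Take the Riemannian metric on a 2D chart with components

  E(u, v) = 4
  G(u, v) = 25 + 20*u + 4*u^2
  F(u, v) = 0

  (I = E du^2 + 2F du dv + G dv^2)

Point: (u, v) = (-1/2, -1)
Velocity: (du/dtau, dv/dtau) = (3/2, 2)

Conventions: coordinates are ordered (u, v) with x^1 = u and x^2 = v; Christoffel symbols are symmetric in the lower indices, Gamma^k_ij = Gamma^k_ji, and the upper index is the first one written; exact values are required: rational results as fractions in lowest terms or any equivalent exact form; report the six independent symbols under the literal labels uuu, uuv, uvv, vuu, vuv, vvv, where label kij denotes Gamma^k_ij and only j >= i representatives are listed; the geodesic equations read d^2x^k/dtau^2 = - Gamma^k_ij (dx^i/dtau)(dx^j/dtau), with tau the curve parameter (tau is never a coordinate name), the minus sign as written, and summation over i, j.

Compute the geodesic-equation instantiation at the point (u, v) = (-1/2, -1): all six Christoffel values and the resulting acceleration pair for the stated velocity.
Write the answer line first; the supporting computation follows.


Answer: Gamma_uuu = 0, Gamma_uuv = 0, Gamma_uvv = -2, Gamma_vuu = 0, Gamma_vuv = 1/2, Gamma_vvv = 0; accelerations (d^2u/dtau^2, d^2v/dtau^2) = (8, -3)

E = 4, F = 0, G = 16 at the point
E_u = 0, E_v = 0, F_u = 0, F_v = 0, G_u = 16, G_v = 0
EG - F^2 = 64;  g^inv = (1/64) * [[16, 0], [0, 4]]
first-kind symbols [ij,l] = (1/2)(d_i g_jl + d_j g_il - d_l g_ij): [uu,u] = E_u/2 = 0, [uu,v] = F_u - E_v/2 = 0, [uv,u] = E_v/2 = 0, [uv,v] = G_u/2 = 8, [vv,u] = F_v - G_u/2 = -8, [vv,v] = G_v/2 = 0
Gamma^u_ij = (G*[ij,u] - F*[ij,v])/(EG - F^2), Gamma^v_ij = (E*[ij,v] - F*[ij,u])/(EG - F^2)
Gamma_uuu = 0, Gamma_uuv = 0, Gamma_uvv = -2, Gamma_vuu = 0, Gamma_vuv = 1/2, Gamma_vvv = 0
d^2u/dtau^2 = -(Gamma_uuu*(3/2)^2 + 2*Gamma_uuv*(3/2)*(2) + Gamma_uvv*(2)^2) = 8
d^2v/dtau^2 = -(Gamma_vuu*(3/2)^2 + 2*Gamma_vuv*(3/2)*(2) + Gamma_vvv*(2)^2) = -3


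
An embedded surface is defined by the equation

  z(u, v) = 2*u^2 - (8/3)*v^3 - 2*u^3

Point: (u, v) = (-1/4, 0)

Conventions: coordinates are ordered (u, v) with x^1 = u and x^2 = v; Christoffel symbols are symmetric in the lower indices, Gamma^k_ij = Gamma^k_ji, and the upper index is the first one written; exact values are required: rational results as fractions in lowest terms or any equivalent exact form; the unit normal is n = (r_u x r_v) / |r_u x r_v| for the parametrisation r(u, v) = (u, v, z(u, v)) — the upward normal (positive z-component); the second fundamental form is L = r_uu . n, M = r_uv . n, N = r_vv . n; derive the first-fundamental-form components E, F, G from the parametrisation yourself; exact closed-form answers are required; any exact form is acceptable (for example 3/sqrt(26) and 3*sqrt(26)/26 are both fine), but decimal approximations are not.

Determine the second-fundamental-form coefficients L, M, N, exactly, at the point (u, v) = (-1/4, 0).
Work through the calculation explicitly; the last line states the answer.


z_u = -11/8, z_v = 0, z_uu = 7, z_uv = 0, z_vv = 0
E = 185/64, F = 0, G = 1; answer radicand W^2 = 185/64
unnormalised second-form numerators: l = 7, m = 0, n = 0; L = l/sqrt(185/64), and similarly M = m/sqrt(W^2), N = n/sqrt(W^2)

Answer: L = 56*sqrt(185)/185, M = 0, N = 0


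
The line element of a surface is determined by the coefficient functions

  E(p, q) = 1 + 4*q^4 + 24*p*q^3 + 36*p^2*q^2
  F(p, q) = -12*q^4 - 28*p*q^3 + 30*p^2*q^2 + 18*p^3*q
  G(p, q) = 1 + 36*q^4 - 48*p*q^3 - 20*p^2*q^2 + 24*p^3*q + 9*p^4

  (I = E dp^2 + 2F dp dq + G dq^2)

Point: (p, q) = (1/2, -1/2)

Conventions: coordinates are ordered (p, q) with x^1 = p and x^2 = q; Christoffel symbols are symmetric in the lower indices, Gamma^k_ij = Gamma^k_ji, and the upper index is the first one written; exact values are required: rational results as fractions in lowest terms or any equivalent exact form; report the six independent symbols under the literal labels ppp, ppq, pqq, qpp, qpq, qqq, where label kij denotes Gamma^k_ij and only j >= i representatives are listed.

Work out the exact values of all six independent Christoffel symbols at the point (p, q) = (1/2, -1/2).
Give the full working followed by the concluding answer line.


E = 2, F = 7/4, G = 65/16 at the point
E_p = 6, E_q = -2, F_p = 17/4, F_q = -39/4, G_p = -7/2, G_q = -28
EG - F^2 = 81/16;  g^inv = (16/81) * [[65/16, -7/4], [-7/4, 2]]
first-kind symbols [ij,l] = (1/2)(d_i g_jl + d_j g_il - d_l g_ij): [pp,p] = E_p/2 = 3, [pp,q] = F_p - E_q/2 = 21/4, [pq,p] = E_q/2 = -1, [pq,q] = G_p/2 = -7/4, [qq,p] = F_q - G_p/2 = -8, [qq,q] = G_q/2 = -14
Gamma^p_ij = (G*[ij,p] - F*[ij,q])/(EG - F^2), Gamma^q_ij = (E*[ij,q] - F*[ij,p])/(EG - F^2)

Answer: Gamma_ppp = 16/27, Gamma_ppq = -16/81, Gamma_pqq = -128/81, Gamma_qpp = 28/27, Gamma_qpq = -28/81, Gamma_qqq = -224/81


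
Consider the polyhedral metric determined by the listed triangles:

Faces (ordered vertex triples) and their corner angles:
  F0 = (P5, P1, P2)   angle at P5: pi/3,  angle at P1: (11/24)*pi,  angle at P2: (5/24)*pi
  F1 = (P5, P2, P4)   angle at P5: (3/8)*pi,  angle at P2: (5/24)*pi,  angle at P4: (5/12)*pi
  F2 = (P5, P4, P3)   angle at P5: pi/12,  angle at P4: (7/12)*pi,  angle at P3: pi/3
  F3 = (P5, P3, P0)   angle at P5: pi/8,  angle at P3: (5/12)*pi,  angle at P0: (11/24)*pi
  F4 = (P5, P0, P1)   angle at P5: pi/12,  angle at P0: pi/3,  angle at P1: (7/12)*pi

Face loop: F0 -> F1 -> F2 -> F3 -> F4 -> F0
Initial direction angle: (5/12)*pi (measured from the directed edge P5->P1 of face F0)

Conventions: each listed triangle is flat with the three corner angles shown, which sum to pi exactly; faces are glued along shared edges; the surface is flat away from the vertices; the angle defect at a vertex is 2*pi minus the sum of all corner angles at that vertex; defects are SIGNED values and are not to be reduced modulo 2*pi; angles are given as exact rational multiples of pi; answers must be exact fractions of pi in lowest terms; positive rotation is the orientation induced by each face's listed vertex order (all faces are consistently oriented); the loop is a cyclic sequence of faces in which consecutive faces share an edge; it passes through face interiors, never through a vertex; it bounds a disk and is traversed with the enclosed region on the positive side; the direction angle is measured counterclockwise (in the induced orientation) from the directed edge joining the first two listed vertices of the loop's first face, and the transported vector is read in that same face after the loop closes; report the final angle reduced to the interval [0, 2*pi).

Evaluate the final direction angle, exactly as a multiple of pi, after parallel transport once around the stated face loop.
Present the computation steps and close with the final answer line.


enclosed vertex P5: corner angles sum to pi, defect = 2*pi - pi = pi
the final direction is the initial angle plus the enclosed defects, taken mod 2*pi in the induced orientation
final angle = (5/12)*pi + pi = (17/12)*pi (mod 2*pi)

Answer: final direction angle = (17/12)*pi


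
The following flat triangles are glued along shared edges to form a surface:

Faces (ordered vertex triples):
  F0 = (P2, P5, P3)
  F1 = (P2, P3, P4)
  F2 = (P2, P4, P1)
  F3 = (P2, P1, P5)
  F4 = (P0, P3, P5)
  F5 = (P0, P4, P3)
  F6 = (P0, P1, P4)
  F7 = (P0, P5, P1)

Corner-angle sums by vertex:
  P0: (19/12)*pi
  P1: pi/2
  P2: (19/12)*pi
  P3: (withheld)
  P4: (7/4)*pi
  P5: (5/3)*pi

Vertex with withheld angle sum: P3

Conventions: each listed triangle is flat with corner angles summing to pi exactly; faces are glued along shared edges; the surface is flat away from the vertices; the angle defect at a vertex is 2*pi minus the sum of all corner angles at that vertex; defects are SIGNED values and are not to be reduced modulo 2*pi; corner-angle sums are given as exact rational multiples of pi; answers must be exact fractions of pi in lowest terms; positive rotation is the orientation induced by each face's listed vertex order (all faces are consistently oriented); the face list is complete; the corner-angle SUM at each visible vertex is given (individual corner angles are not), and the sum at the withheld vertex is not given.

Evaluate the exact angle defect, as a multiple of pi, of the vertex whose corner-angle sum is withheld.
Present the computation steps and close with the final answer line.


V = 6, E = 12, F = 8; chi = V - E + F = 2
Gauss-Bonnet: total defect = 2*pi*chi = 4*pi; visible defects sum to (35/12)*pi

Answer: defect(P3) = (13/12)*pi
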